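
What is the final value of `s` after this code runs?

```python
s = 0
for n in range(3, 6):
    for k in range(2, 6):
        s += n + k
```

n=3,k=2: s = 0+5 = 5
n=3,k=3: s = 5+6 = 11
n=3,k=4: s = 11+7 = 18
n=3,k=5: s = 18+8 = 26
n=4,k=2: s = 26+6 = 32
n=4,k=3: s = 32+7 = 39
n=4,k=4: s = 39+8 = 47
n=4,k=5: s = 47+9 = 56
n=5,k=2: s = 56+7 = 63
n=5,k=3: s = 63+8 = 71
n=5,k=4: s = 71+9 = 80
n=5,k=5: s = 80+10 = 90

90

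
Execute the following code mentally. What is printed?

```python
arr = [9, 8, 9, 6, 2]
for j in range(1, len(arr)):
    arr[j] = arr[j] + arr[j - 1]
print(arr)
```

[9, 17, 26, 32, 34]

j=1: arr[1] = 8+9 = 17 → [9, 17, 9, 6, 2]
j=2: arr[2] = 9+17 = 26 → [9, 17, 26, 6, 2]
j=3: arr[3] = 6+26 = 32 → [9, 17, 26, 32, 2]
j=4: arr[4] = 2+32 = 34 → [9, 17, 26, 32, 34]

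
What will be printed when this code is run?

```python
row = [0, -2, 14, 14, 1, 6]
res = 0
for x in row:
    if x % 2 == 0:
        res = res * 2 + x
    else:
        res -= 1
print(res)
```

x=0: even, res = 0*2+0 = 0
x=-2: even, res = 0*2+(-2) = -2
x=14: even, res = (-2)*2+14 = 10
x=14: even, res = 10*2+14 = 34
x=1: not even, res = 34-1 = 33
x=6: even, res = 33*2+6 = 72

72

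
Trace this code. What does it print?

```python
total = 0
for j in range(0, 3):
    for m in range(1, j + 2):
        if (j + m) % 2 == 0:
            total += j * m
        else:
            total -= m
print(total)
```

-2

j=0,m=1: odd sum, total = 0-1 = -1
j=1,m=1: even sum, total = (-1)+1 = 0
j=1,m=2: odd sum, total = 0-2 = -2
j=2,m=1: odd sum, total = (-2)-1 = -3
j=2,m=2: even sum, total = (-3)+4 = 1
j=2,m=3: odd sum, total = 1-3 = -2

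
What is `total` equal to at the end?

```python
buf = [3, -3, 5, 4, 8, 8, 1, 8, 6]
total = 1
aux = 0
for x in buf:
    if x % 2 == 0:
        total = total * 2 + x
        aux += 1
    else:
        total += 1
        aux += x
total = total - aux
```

303

x=3: not even, total = 1+1 = 2; aux=3
x=-3: not even, total = 2+1 = 3; aux=0
x=5: not even, total = 3+1 = 4; aux=5
x=4: even, total = 4*2+4 = 12; aux=6
x=8: even, total = 12*2+8 = 32; aux=7
x=8: even, total = 32*2+8 = 72; aux=8
x=1: not even, total = 72+1 = 73; aux=9
x=8: even, total = 73*2+8 = 154; aux=10
x=6: even, total = 154*2+6 = 314; aux=11
total-aux = 314-11 = 303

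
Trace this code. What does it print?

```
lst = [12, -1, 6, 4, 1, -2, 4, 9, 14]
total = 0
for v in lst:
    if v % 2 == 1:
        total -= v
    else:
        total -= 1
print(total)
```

v=12: not odd, total = 0-1 = -1
v=-1: odd, total = (-1)-(-1) = 0
v=6: not odd, total = 0-1 = -1
v=4: not odd, total = (-1)-1 = -2
v=1: odd, total = (-2)-1 = -3
v=-2: not odd, total = (-3)-1 = -4
v=4: not odd, total = (-4)-1 = -5
v=9: odd, total = (-5)-9 = -14
v=14: not odd, total = (-14)-1 = -15

-15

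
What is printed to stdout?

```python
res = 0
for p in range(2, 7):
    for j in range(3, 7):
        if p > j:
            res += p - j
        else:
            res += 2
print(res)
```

p=2,j=3: not 2>3, res = 0+2 = 2
p=2,j=4: not 2>4, res = 2+2 = 4
p=2,j=5: not 2>5, res = 4+2 = 6
p=2,j=6: not 2>6, res = 6+2 = 8
p=3,j=3: not 3>3, res = 8+2 = 10
p=3,j=4: not 3>4, res = 10+2 = 12
p=3,j=5: not 3>5, res = 12+2 = 14
p=3,j=6: not 3>6, res = 14+2 = 16
p=4,j=3: 4>3, res = 16+1 = 17
p=4,j=4: not 4>4, res = 17+2 = 19
p=4,j=5: not 4>5, res = 19+2 = 21
p=4,j=6: not 4>6, res = 21+2 = 23
p=5,j=3: 5>3, res = 23+2 = 25
p=5,j=4: 5>4, res = 25+1 = 26
p=5,j=5: not 5>5, res = 26+2 = 28
p=5,j=6: not 5>6, res = 28+2 = 30
p=6,j=3: 6>3, res = 30+3 = 33
p=6,j=4: 6>4, res = 33+2 = 35
p=6,j=5: 6>5, res = 35+1 = 36
p=6,j=6: not 6>6, res = 36+2 = 38

38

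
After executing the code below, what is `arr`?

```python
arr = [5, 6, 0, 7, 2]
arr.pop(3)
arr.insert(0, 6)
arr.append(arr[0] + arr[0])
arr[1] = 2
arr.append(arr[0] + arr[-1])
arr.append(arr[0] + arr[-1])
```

[6, 2, 6, 0, 2, 12, 18, 24]

pop(3) removes 7 → [5, 6, 0, 2]
insert 6 at 0 → [6, 5, 6, 0, 2]
append arr[0]+arr[0] = 6+6 = 12 → [6, 5, 6, 0, 2, 12]
arr[1] = 2 → [6, 2, 6, 0, 2, 12]
append arr[0]+arr[-1] = 6+12 = 18 → [6, 2, 6, 0, 2, 12, 18]
append arr[0]+arr[-1] = 6+18 = 24 → [6, 2, 6, 0, 2, 12, 18, 24]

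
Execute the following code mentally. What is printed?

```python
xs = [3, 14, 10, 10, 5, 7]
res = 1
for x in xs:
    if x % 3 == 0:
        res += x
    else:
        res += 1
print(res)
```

x=3: %3==0, res = 1+3 = 4
x=14: not %3==0, res = 4+1 = 5
x=10: not %3==0, res = 5+1 = 6
x=10: not %3==0, res = 6+1 = 7
x=5: not %3==0, res = 7+1 = 8
x=7: not %3==0, res = 8+1 = 9

9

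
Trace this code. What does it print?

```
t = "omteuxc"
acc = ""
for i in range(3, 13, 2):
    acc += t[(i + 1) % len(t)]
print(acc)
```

ucmex

i=3: add t[4]='u' → 'u'
i=5: add t[6]='c' → 'uc'
i=7: add t[1]='m' → 'ucm'
i=9: add t[3]='e' → 'ucme'
i=11: add t[5]='x' → 'ucmex'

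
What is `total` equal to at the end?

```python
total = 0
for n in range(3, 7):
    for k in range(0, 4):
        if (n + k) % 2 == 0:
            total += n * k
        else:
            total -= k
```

n=3,k=0: odd sum, total = 0-0 = 0
n=3,k=1: even sum, total = 0+3 = 3
n=3,k=2: odd sum, total = 3-2 = 1
n=3,k=3: even sum, total = 1+9 = 10
n=4,k=0: even sum, total = 10+0 = 10
n=4,k=1: odd sum, total = 10-1 = 9
n=4,k=2: even sum, total = 9+8 = 17
n=4,k=3: odd sum, total = 17-3 = 14
n=5,k=0: odd sum, total = 14-0 = 14
n=5,k=1: even sum, total = 14+5 = 19
n=5,k=2: odd sum, total = 19-2 = 17
n=5,k=3: even sum, total = 17+15 = 32
n=6,k=0: even sum, total = 32+0 = 32
n=6,k=1: odd sum, total = 32-1 = 31
n=6,k=2: even sum, total = 31+12 = 43
n=6,k=3: odd sum, total = 43-3 = 40

40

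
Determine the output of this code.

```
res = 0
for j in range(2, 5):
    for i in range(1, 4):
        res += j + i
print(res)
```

45

j=2,i=1: res = 0+3 = 3
j=2,i=2: res = 3+4 = 7
j=2,i=3: res = 7+5 = 12
j=3,i=1: res = 12+4 = 16
j=3,i=2: res = 16+5 = 21
j=3,i=3: res = 21+6 = 27
j=4,i=1: res = 27+5 = 32
j=4,i=2: res = 32+6 = 38
j=4,i=3: res = 38+7 = 45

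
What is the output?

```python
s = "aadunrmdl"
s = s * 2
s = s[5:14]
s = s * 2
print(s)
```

rmdlaadunrmdlaadun

repeat ×2 → 'aadunrmdlaadunrmdl'
slice [5:14] → 'rmdlaadun'
repeat ×2 → 'rmdlaadunrmdlaadun'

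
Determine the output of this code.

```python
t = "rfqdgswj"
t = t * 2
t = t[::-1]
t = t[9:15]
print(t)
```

wsgdqf

repeat ×2 → 'rfqdgswjrfqdgswj'
reverse → 'jwsgdqfrjwsgdqfr'
slice [9:15] → 'wsgdqf'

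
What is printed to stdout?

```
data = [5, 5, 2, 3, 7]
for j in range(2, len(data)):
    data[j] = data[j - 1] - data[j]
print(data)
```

j=2: data[2] = 5-2 = 3 → [5, 5, 3, 3, 7]
j=3: data[3] = 3-3 = 0 → [5, 5, 3, 0, 7]
j=4: data[4] = 0-7 = -7 → [5, 5, 3, 0, -7]

[5, 5, 3, 0, -7]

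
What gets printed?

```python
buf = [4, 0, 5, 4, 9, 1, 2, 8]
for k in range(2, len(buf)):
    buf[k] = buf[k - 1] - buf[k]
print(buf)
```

k=2: buf[2] = 0-5 = -5 → [4, 0, -5, 4, 9, 1, 2, 8]
k=3: buf[3] = (-5)-4 = -9 → [4, 0, -5, -9, 9, 1, 2, 8]
k=4: buf[4] = (-9)-9 = -18 → [4, 0, -5, -9, -18, 1, 2, 8]
k=5: buf[5] = (-18)-1 = -19 → [4, 0, -5, -9, -18, -19, 2, 8]
k=6: buf[6] = (-19)-2 = -21 → [4, 0, -5, -9, -18, -19, -21, 8]
k=7: buf[7] = (-21)-8 = -29 → [4, 0, -5, -9, -18, -19, -21, -29]

[4, 0, -5, -9, -18, -19, -21, -29]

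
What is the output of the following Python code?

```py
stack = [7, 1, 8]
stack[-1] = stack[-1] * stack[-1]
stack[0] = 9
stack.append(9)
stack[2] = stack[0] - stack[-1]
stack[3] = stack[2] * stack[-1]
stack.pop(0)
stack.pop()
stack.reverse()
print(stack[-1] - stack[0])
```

stack[-1] = stack[-1]*stack[-1] = 8*8 = 64 → [7, 1, 64]
stack[0] = 9 → [9, 1, 64]
append 9 → [9, 1, 64, 9]
stack[2] = stack[0]-stack[-1] = 9-9 = 0 → [9, 1, 0, 9]
stack[3] = stack[2]*stack[-1] = 0*9 = 0 → [9, 1, 0, 0]
pop(0) removes 9 → [1, 0, 0]
pop() removes 0 → [1, 0]
reverse → [0, 1]
stack[-1]-stack[0] = 1-0 = 1

1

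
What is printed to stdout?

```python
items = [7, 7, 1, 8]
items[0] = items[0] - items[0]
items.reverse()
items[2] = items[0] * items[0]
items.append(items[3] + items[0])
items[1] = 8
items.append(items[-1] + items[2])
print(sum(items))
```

items[0] = items[0]-items[0] = 7-7 = 0 → [0, 7, 1, 8]
reverse → [8, 1, 7, 0]
items[2] = items[0]*items[0] = 8*8 = 64 → [8, 1, 64, 0]
append items[3]+items[0] = 0+8 = 8 → [8, 1, 64, 0, 8]
items[1] = 8 → [8, 8, 64, 0, 8]
append items[-1]+items[2] = 8+64 = 72 → [8, 8, 64, 0, 8, 72]
sum = 160

160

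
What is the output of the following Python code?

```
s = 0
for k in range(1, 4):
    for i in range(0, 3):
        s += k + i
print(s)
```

k=1,i=0: s = 0+1 = 1
k=1,i=1: s = 1+2 = 3
k=1,i=2: s = 3+3 = 6
k=2,i=0: s = 6+2 = 8
k=2,i=1: s = 8+3 = 11
k=2,i=2: s = 11+4 = 15
k=3,i=0: s = 15+3 = 18
k=3,i=1: s = 18+4 = 22
k=3,i=2: s = 22+5 = 27

27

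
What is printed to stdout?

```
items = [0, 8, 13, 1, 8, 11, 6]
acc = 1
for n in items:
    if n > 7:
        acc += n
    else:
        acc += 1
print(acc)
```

n=0: not >7, acc = 1+1 = 2
n=8: >7, acc = 2+8 = 10
n=13: >7, acc = 10+13 = 23
n=1: not >7, acc = 23+1 = 24
n=8: >7, acc = 24+8 = 32
n=11: >7, acc = 32+11 = 43
n=6: not >7, acc = 43+1 = 44

44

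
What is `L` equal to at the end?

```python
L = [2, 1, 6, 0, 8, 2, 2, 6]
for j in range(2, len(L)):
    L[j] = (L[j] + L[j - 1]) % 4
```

[2, 1, 3, 3, 3, 1, 3, 1]

j=2: L[2] = (6+1)%4 = 3 → [2, 1, 3, 0, 8, 2, 2, 6]
j=3: L[3] = (0+3)%4 = 3 → [2, 1, 3, 3, 8, 2, 2, 6]
j=4: L[4] = (8+3)%4 = 3 → [2, 1, 3, 3, 3, 2, 2, 6]
j=5: L[5] = (2+3)%4 = 1 → [2, 1, 3, 3, 3, 1, 2, 6]
j=6: L[6] = (2+1)%4 = 3 → [2, 1, 3, 3, 3, 1, 3, 6]
j=7: L[7] = (6+3)%4 = 1 → [2, 1, 3, 3, 3, 1, 3, 1]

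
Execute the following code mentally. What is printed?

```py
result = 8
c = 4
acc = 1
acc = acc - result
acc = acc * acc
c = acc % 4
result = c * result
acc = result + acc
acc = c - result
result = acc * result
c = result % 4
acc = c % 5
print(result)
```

acc = 1-8 = -7
acc = (-7)*(-7) = 49
c = 49%4 = 1
result = 1*8 = 8
acc = 8+49 = 57
acc = 1-8 = -7
result = (-7)*8 = -56
c = (-56)%4 = 0
acc = 0%5 = 0

-56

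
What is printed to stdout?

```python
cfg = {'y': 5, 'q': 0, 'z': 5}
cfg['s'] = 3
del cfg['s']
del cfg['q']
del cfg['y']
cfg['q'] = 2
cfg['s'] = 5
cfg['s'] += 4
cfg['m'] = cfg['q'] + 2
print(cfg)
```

{'z': 5, 'q': 2, 's': 9, 'm': 4}

cfg['s'] = 3 → {'y': 5, 'q': 0, 'z': 5, 's': 3}
del 's' → {'y': 5, 'q': 0, 'z': 5}
del 'q' → {'y': 5, 'z': 5}
del 'y' → {'z': 5}
cfg['q'] = 2 → {'z': 5, 'q': 2}
cfg['s'] = 5 → {'z': 5, 'q': 2, 's': 5}
cfg['s'] = 5+4 = 9 → {'z': 5, 'q': 2, 's': 9}
cfg['m'] = cfg['q']+2 = 4 → {'z': 5, 'q': 2, 's': 9, 'm': 4}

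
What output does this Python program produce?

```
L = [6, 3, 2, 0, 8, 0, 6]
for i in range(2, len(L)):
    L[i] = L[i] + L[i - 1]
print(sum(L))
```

i=2: L[2] = 2+3 = 5 → [6, 3, 5, 0, 8, 0, 6]
i=3: L[3] = 0+5 = 5 → [6, 3, 5, 5, 8, 0, 6]
i=4: L[4] = 8+5 = 13 → [6, 3, 5, 5, 13, 0, 6]
i=5: L[5] = 0+13 = 13 → [6, 3, 5, 5, 13, 13, 6]
i=6: L[6] = 6+13 = 19 → [6, 3, 5, 5, 13, 13, 19]
sum = 64

64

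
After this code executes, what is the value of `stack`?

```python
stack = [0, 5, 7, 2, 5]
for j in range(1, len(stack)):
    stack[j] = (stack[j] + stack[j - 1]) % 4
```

[0, 1, 0, 2, 3]

j=1: stack[1] = (5+0)%4 = 1 → [0, 1, 7, 2, 5]
j=2: stack[2] = (7+1)%4 = 0 → [0, 1, 0, 2, 5]
j=3: stack[3] = (2+0)%4 = 2 → [0, 1, 0, 2, 5]
j=4: stack[4] = (5+2)%4 = 3 → [0, 1, 0, 2, 3]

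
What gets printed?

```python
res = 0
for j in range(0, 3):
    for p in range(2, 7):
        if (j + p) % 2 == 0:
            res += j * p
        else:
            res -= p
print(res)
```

j=0,p=2: even sum, res = 0+0 = 0
j=0,p=3: odd sum, res = 0-3 = -3
j=0,p=4: even sum, res = (-3)+0 = -3
j=0,p=5: odd sum, res = (-3)-5 = -8
j=0,p=6: even sum, res = (-8)+0 = -8
j=1,p=2: odd sum, res = (-8)-2 = -10
j=1,p=3: even sum, res = (-10)+3 = -7
j=1,p=4: odd sum, res = (-7)-4 = -11
j=1,p=5: even sum, res = (-11)+5 = -6
j=1,p=6: odd sum, res = (-6)-6 = -12
j=2,p=2: even sum, res = (-12)+4 = -8
j=2,p=3: odd sum, res = (-8)-3 = -11
j=2,p=4: even sum, res = (-11)+8 = -3
j=2,p=5: odd sum, res = (-3)-5 = -8
j=2,p=6: even sum, res = (-8)+12 = 4

4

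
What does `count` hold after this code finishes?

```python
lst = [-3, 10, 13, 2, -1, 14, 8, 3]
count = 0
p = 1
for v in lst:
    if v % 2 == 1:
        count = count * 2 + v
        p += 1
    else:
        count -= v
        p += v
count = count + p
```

-64

v=-3: odd, count = 0*2+(-3) = -3; p=2
v=10: not odd, count = (-3)-10 = -13; p=12
v=13: odd, count = (-13)*2+13 = -13; p=13
v=2: not odd, count = (-13)-2 = -15; p=15
v=-1: odd, count = (-15)*2+(-1) = -31; p=16
v=14: not odd, count = (-31)-14 = -45; p=30
v=8: not odd, count = (-45)-8 = -53; p=38
v=3: odd, count = (-53)*2+3 = -103; p=39
count+p = (-103)+39 = -64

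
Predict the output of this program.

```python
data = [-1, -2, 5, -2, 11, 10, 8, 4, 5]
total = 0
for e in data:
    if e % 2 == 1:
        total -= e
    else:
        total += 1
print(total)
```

e=-1: odd, total = 0-(-1) = 1
e=-2: not odd, total = 1+1 = 2
e=5: odd, total = 2-5 = -3
e=-2: not odd, total = (-3)+1 = -2
e=11: odd, total = (-2)-11 = -13
e=10: not odd, total = (-13)+1 = -12
e=8: not odd, total = (-12)+1 = -11
e=4: not odd, total = (-11)+1 = -10
e=5: odd, total = (-10)-5 = -15

-15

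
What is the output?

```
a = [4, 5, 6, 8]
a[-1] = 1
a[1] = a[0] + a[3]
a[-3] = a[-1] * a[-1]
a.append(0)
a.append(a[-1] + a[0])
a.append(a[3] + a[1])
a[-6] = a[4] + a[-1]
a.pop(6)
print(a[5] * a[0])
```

16

a[-1] = 1 → [4, 5, 6, 1]
a[1] = a[0]+a[3] = 4+1 = 5 → [4, 5, 6, 1]
a[-3] = a[-1]*a[-1] = 1*1 = 1 → [4, 1, 6, 1]
append 0 → [4, 1, 6, 1, 0]
append a[-1]+a[0] = 0+4 = 4 → [4, 1, 6, 1, 0, 4]
append a[3]+a[1] = 1+1 = 2 → [4, 1, 6, 1, 0, 4, 2]
a[-6] = a[4]+a[-1] = 0+2 = 2 → [4, 2, 6, 1, 0, 4, 2]
pop(6) removes 2 → [4, 2, 6, 1, 0, 4]
a[5]*a[0] = 4*4 = 16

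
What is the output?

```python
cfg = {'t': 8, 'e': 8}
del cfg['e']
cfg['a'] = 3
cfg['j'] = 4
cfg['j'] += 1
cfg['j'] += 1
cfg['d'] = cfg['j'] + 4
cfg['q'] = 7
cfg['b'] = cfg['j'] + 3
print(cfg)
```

{'t': 8, 'a': 3, 'j': 6, 'd': 10, 'q': 7, 'b': 9}

del 'e' → {'t': 8}
cfg['a'] = 3 → {'t': 8, 'a': 3}
cfg['j'] = 4 → {'t': 8, 'a': 3, 'j': 4}
cfg['j'] = 4+1 = 5 → {'t': 8, 'a': 3, 'j': 5}
cfg['j'] = 5+1 = 6 → {'t': 8, 'a': 3, 'j': 6}
cfg['d'] = cfg['j']+4 = 10 → {'t': 8, 'a': 3, 'j': 6, 'd': 10}
cfg['q'] = 7 → {'t': 8, 'a': 3, 'j': 6, 'd': 10, 'q': 7}
cfg['b'] = cfg['j']+3 = 9 → {'t': 8, 'a': 3, 'j': 6, 'd': 10, 'q': 7, 'b': 9}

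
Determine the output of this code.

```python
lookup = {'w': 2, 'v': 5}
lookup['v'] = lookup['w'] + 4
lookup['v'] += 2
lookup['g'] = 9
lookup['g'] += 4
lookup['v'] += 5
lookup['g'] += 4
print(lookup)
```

lookup['v'] = lookup['w']+4 = 6 → {'w': 2, 'v': 6}
lookup['v'] = 6+2 = 8 → {'w': 2, 'v': 8}
lookup['g'] = 9 → {'w': 2, 'v': 8, 'g': 9}
lookup['g'] = 9+4 = 13 → {'w': 2, 'v': 8, 'g': 13}
lookup['v'] = 8+5 = 13 → {'w': 2, 'v': 13, 'g': 13}
lookup['g'] = 13+4 = 17 → {'w': 2, 'v': 13, 'g': 17}

{'w': 2, 'v': 13, 'g': 17}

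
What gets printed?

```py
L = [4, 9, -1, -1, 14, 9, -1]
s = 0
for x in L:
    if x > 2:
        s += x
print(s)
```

x=4: >2, s = 0+4 = 4
x=9: >2, s = 4+9 = 13
x=-1: not >2
x=-1: not >2
x=14: >2, s = 13+14 = 27
x=9: >2, s = 27+9 = 36
x=-1: not >2

36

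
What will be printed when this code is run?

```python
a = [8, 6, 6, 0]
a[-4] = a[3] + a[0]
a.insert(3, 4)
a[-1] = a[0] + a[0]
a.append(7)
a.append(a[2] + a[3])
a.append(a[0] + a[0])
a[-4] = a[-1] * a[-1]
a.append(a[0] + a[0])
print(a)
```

a[-4] = a[3]+a[0] = 0+8 = 8 → [8, 6, 6, 0]
insert 4 at 3 → [8, 6, 6, 4, 0]
a[-1] = a[0]+a[0] = 8+8 = 16 → [8, 6, 6, 4, 16]
append 7 → [8, 6, 6, 4, 16, 7]
append a[2]+a[3] = 6+4 = 10 → [8, 6, 6, 4, 16, 7, 10]
append a[0]+a[0] = 8+8 = 16 → [8, 6, 6, 4, 16, 7, 10, 16]
a[-4] = a[-1]*a[-1] = 16*16 = 256 → [8, 6, 6, 4, 256, 7, 10, 16]
append a[0]+a[0] = 8+8 = 16 → [8, 6, 6, 4, 256, 7, 10, 16, 16]

[8, 6, 6, 4, 256, 7, 10, 16, 16]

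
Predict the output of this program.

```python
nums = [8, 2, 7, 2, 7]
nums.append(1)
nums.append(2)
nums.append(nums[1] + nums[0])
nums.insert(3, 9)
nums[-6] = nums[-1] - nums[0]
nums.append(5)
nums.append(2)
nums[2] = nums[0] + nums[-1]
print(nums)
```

append 1 → [8, 2, 7, 2, 7, 1]
append 2 → [8, 2, 7, 2, 7, 1, 2]
append nums[1]+nums[0] = 2+8 = 10 → [8, 2, 7, 2, 7, 1, 2, 10]
insert 9 at 3 → [8, 2, 7, 9, 2, 7, 1, 2, 10]
nums[-6] = nums[-1]-nums[0] = 10-8 = 2 → [8, 2, 7, 2, 2, 7, 1, 2, 10]
append 5 → [8, 2, 7, 2, 2, 7, 1, 2, 10, 5]
append 2 → [8, 2, 7, 2, 2, 7, 1, 2, 10, 5, 2]
nums[2] = nums[0]+nums[-1] = 8+2 = 10 → [8, 2, 10, 2, 2, 7, 1, 2, 10, 5, 2]

[8, 2, 10, 2, 2, 7, 1, 2, 10, 5, 2]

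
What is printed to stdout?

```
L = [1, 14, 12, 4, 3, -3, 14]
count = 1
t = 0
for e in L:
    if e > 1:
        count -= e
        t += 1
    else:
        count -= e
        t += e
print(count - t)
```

-47

e=1: not >1, count = 1-1 = 0; t=1
e=14: >1, count = 0-14 = -14; t=2
e=12: >1, count = (-14)-12 = -26; t=3
e=4: >1, count = (-26)-4 = -30; t=4
e=3: >1, count = (-30)-3 = -33; t=5
e=-3: not >1, count = (-33)-(-3) = -30; t=2
e=14: >1, count = (-30)-14 = -44; t=3
count-t = (-44)-3 = -47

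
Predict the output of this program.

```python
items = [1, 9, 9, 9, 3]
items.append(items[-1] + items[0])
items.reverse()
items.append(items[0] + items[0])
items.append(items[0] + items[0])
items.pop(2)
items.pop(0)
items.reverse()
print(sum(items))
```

append items[-1]+items[0] = 3+1 = 4 → [1, 9, 9, 9, 3, 4]
reverse → [4, 3, 9, 9, 9, 1]
append items[0]+items[0] = 4+4 = 8 → [4, 3, 9, 9, 9, 1, 8]
append items[0]+items[0] = 4+4 = 8 → [4, 3, 9, 9, 9, 1, 8, 8]
pop(2) removes 9 → [4, 3, 9, 9, 1, 8, 8]
pop(0) removes 4 → [3, 9, 9, 1, 8, 8]
reverse → [8, 8, 1, 9, 9, 3]
sum = 38

38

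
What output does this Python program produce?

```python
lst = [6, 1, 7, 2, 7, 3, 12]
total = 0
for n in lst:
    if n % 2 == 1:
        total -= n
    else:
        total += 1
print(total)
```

n=6: not odd, total = 0+1 = 1
n=1: odd, total = 1-1 = 0
n=7: odd, total = 0-7 = -7
n=2: not odd, total = (-7)+1 = -6
n=7: odd, total = (-6)-7 = -13
n=3: odd, total = (-13)-3 = -16
n=12: not odd, total = (-16)+1 = -15

-15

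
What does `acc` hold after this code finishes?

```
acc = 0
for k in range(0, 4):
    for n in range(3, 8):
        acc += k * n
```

k=0,n=3: acc = 0+0 = 0
k=0,n=4: acc = 0+0 = 0
k=0,n=5: acc = 0+0 = 0
k=0,n=6: acc = 0+0 = 0
k=0,n=7: acc = 0+0 = 0
k=1,n=3: acc = 0+3 = 3
k=1,n=4: acc = 3+4 = 7
k=1,n=5: acc = 7+5 = 12
k=1,n=6: acc = 12+6 = 18
k=1,n=7: acc = 18+7 = 25
k=2,n=3: acc = 25+6 = 31
k=2,n=4: acc = 31+8 = 39
k=2,n=5: acc = 39+10 = 49
k=2,n=6: acc = 49+12 = 61
k=2,n=7: acc = 61+14 = 75
k=3,n=3: acc = 75+9 = 84
k=3,n=4: acc = 84+12 = 96
k=3,n=5: acc = 96+15 = 111
k=3,n=6: acc = 111+18 = 129
k=3,n=7: acc = 129+21 = 150

150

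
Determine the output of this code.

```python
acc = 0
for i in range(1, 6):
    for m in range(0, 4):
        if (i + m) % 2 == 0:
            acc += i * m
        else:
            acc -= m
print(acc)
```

i=1,m=0: odd sum, acc = 0-0 = 0
i=1,m=1: even sum, acc = 0+1 = 1
i=1,m=2: odd sum, acc = 1-2 = -1
i=1,m=3: even sum, acc = (-1)+3 = 2
i=2,m=0: even sum, acc = 2+0 = 2
i=2,m=1: odd sum, acc = 2-1 = 1
i=2,m=2: even sum, acc = 1+4 = 5
i=2,m=3: odd sum, acc = 5-3 = 2
i=3,m=0: odd sum, acc = 2-0 = 2
i=3,m=1: even sum, acc = 2+3 = 5
i=3,m=2: odd sum, acc = 5-2 = 3
i=3,m=3: even sum, acc = 3+9 = 12
i=4,m=0: even sum, acc = 12+0 = 12
i=4,m=1: odd sum, acc = 12-1 = 11
i=4,m=2: even sum, acc = 11+8 = 19
i=4,m=3: odd sum, acc = 19-3 = 16
i=5,m=0: odd sum, acc = 16-0 = 16
i=5,m=1: even sum, acc = 16+5 = 21
i=5,m=2: odd sum, acc = 21-2 = 19
i=5,m=3: even sum, acc = 19+15 = 34

34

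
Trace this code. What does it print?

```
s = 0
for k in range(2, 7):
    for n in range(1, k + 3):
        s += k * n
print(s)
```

k=2,n=1: s = 0+2 = 2
k=2,n=2: s = 2+4 = 6
k=2,n=3: s = 6+6 = 12
k=2,n=4: s = 12+8 = 20
k=3,n=1: s = 20+3 = 23
k=3,n=2: s = 23+6 = 29
k=3,n=3: s = 29+9 = 38
k=3,n=4: s = 38+12 = 50
k=3,n=5: s = 50+15 = 65
k=4,n=1: s = 65+4 = 69
k=4,n=2: s = 69+8 = 77
k=4,n=3: s = 77+12 = 89
k=4,n=4: s = 89+16 = 105
k=4,n=5: s = 105+20 = 125
k=4,n=6: s = 125+24 = 149
k=5,n=1: s = 149+5 = 154
k=5,n=2: s = 154+10 = 164
k=5,n=3: s = 164+15 = 179
k=5,n=4: s = 179+20 = 199
k=5,n=5: s = 199+25 = 224
k=5,n=6: s = 224+30 = 254
k=5,n=7: s = 254+35 = 289
k=6,n=1: s = 289+6 = 295
k=6,n=2: s = 295+12 = 307
k=6,n=3: s = 307+18 = 325
k=6,n=4: s = 325+24 = 349
k=6,n=5: s = 349+30 = 379
k=6,n=6: s = 379+36 = 415
k=6,n=7: s = 415+42 = 457
k=6,n=8: s = 457+48 = 505

505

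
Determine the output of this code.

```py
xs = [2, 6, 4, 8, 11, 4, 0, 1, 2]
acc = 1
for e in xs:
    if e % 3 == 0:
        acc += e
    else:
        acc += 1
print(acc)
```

e=2: not %3==0, acc = 1+1 = 2
e=6: %3==0, acc = 2+6 = 8
e=4: not %3==0, acc = 8+1 = 9
e=8: not %3==0, acc = 9+1 = 10
e=11: not %3==0, acc = 10+1 = 11
e=4: not %3==0, acc = 11+1 = 12
e=0: %3==0, acc = 12+0 = 12
e=1: not %3==0, acc = 12+1 = 13
e=2: not %3==0, acc = 13+1 = 14

14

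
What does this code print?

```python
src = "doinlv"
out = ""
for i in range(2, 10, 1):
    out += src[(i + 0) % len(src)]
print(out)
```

i=2: add src[2]='i' → 'i'
i=3: add src[3]='n' → 'in'
i=4: add src[4]='l' → 'inl'
i=5: add src[5]='v' → 'inlv'
i=6: add src[0]='d' → 'inlvd'
i=7: add src[1]='o' → 'inlvdo'
i=8: add src[2]='i' → 'inlvdoi'
i=9: add src[3]='n' → 'inlvdoin'

inlvdoin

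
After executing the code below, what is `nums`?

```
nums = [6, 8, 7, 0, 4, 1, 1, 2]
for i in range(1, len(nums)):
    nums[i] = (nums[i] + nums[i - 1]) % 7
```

i=1: nums[1] = (8+6)%7 = 0 → [6, 0, 7, 0, 4, 1, 1, 2]
i=2: nums[2] = (7+0)%7 = 0 → [6, 0, 0, 0, 4, 1, 1, 2]
i=3: nums[3] = (0+0)%7 = 0 → [6, 0, 0, 0, 4, 1, 1, 2]
i=4: nums[4] = (4+0)%7 = 4 → [6, 0, 0, 0, 4, 1, 1, 2]
i=5: nums[5] = (1+4)%7 = 5 → [6, 0, 0, 0, 4, 5, 1, 2]
i=6: nums[6] = (1+5)%7 = 6 → [6, 0, 0, 0, 4, 5, 6, 2]
i=7: nums[7] = (2+6)%7 = 1 → [6, 0, 0, 0, 4, 5, 6, 1]

[6, 0, 0, 0, 4, 5, 6, 1]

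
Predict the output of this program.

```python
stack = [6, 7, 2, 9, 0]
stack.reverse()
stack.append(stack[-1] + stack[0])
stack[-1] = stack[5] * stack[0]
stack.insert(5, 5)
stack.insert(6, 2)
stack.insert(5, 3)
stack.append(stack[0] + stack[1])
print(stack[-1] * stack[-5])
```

27

reverse → [0, 9, 2, 7, 6]
append stack[-1]+stack[0] = 6+0 = 6 → [0, 9, 2, 7, 6, 6]
stack[-1] = stack[5]*stack[0] = 6*0 = 0 → [0, 9, 2, 7, 6, 0]
insert 5 at 5 → [0, 9, 2, 7, 6, 5, 0]
insert 2 at 6 → [0, 9, 2, 7, 6, 5, 2, 0]
insert 3 at 5 → [0, 9, 2, 7, 6, 3, 5, 2, 0]
append stack[0]+stack[1] = 0+9 = 9 → [0, 9, 2, 7, 6, 3, 5, 2, 0, 9]
stack[-1]*stack[-5] = 9*3 = 27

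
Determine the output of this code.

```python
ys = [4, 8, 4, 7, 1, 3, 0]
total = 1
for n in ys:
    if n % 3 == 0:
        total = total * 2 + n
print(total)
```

10

n=4: not %3==0
n=8: not %3==0
n=4: not %3==0
n=7: not %3==0
n=1: not %3==0
n=3: %3==0, total = 1*2+3 = 5
n=0: %3==0, total = 5*2+0 = 10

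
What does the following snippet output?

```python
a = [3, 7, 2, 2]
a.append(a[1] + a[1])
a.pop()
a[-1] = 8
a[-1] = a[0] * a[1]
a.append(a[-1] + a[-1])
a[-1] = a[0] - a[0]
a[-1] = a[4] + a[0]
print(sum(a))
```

append a[1]+a[1] = 7+7 = 14 → [3, 7, 2, 2, 14]
pop() removes 14 → [3, 7, 2, 2]
a[-1] = 8 → [3, 7, 2, 8]
a[-1] = a[0]*a[1] = 3*7 = 21 → [3, 7, 2, 21]
append a[-1]+a[-1] = 21+21 = 42 → [3, 7, 2, 21, 42]
a[-1] = a[0]-a[0] = 3-3 = 0 → [3, 7, 2, 21, 0]
a[-1] = a[4]+a[0] = 0+3 = 3 → [3, 7, 2, 21, 3]
sum = 36

36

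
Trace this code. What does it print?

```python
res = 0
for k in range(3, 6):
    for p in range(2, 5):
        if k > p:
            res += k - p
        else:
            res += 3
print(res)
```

k=3,p=2: 3>2, res = 0+1 = 1
k=3,p=3: not 3>3, res = 1+3 = 4
k=3,p=4: not 3>4, res = 4+3 = 7
k=4,p=2: 4>2, res = 7+2 = 9
k=4,p=3: 4>3, res = 9+1 = 10
k=4,p=4: not 4>4, res = 10+3 = 13
k=5,p=2: 5>2, res = 13+3 = 16
k=5,p=3: 5>3, res = 16+2 = 18
k=5,p=4: 5>4, res = 18+1 = 19

19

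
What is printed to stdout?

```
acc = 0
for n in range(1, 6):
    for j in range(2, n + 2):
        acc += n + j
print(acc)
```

105

n=1,j=2: acc = 0+3 = 3
n=2,j=2: acc = 3+4 = 7
n=2,j=3: acc = 7+5 = 12
n=3,j=2: acc = 12+5 = 17
n=3,j=3: acc = 17+6 = 23
n=3,j=4: acc = 23+7 = 30
n=4,j=2: acc = 30+6 = 36
n=4,j=3: acc = 36+7 = 43
n=4,j=4: acc = 43+8 = 51
n=4,j=5: acc = 51+9 = 60
n=5,j=2: acc = 60+7 = 67
n=5,j=3: acc = 67+8 = 75
n=5,j=4: acc = 75+9 = 84
n=5,j=5: acc = 84+10 = 94
n=5,j=6: acc = 94+11 = 105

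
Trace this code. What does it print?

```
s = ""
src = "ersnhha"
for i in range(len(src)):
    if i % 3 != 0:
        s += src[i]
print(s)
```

rshh

i=0: skip
i=1: add 'r' → 'r'
i=2: add 's' → 'rs'
i=3: skip
i=4: add 'h' → 'rsh'
i=5: add 'h' → 'rshh'
i=6: skip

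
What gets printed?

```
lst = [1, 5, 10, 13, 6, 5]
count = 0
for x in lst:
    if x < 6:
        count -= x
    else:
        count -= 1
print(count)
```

-14

x=1: <6, count = 0-1 = -1
x=5: <6, count = (-1)-5 = -6
x=10: not <6, count = (-6)-1 = -7
x=13: not <6, count = (-7)-1 = -8
x=6: not <6, count = (-8)-1 = -9
x=5: <6, count = (-9)-5 = -14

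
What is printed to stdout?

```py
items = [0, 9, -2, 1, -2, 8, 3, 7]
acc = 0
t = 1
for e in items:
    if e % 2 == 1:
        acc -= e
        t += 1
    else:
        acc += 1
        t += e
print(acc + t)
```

e=0: not odd, acc = 0+1 = 1; t=1
e=9: odd, acc = 1-9 = -8; t=2
e=-2: not odd, acc = (-8)+1 = -7; t=0
e=1: odd, acc = (-7)-1 = -8; t=1
e=-2: not odd, acc = (-8)+1 = -7; t=-1
e=8: not odd, acc = (-7)+1 = -6; t=7
e=3: odd, acc = (-6)-3 = -9; t=8
e=7: odd, acc = (-9)-7 = -16; t=9
acc+t = (-16)+9 = -7

-7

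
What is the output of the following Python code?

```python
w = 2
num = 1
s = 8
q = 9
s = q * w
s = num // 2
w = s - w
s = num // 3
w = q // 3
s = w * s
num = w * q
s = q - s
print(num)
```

27

s = 9*2 = 18
s = 1//2 = 0
w = 0-2 = -2
s = 1//3 = 0
w = 9//3 = 3
s = 3*0 = 0
num = 3*9 = 27
s = 9-0 = 9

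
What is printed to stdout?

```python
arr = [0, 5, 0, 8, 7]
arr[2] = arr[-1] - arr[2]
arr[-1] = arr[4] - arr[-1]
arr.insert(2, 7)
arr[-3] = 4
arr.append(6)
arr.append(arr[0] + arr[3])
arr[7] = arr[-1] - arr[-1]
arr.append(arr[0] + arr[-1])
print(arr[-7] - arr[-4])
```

7

arr[2] = arr[-1]-arr[2] = 7-0 = 7 → [0, 5, 7, 8, 7]
arr[-1] = arr[4]-arr[-1] = 7-7 = 0 → [0, 5, 7, 8, 0]
insert 7 at 2 → [0, 5, 7, 7, 8, 0]
arr[-3] = 4 → [0, 5, 7, 4, 8, 0]
append 6 → [0, 5, 7, 4, 8, 0, 6]
append arr[0]+arr[3] = 0+4 = 4 → [0, 5, 7, 4, 8, 0, 6, 4]
arr[7] = arr[-1]-arr[-1] = 4-4 = 0 → [0, 5, 7, 4, 8, 0, 6, 0]
append arr[0]+arr[-1] = 0+0 = 0 → [0, 5, 7, 4, 8, 0, 6, 0, 0]
arr[-7]-arr[-4] = 7-0 = 7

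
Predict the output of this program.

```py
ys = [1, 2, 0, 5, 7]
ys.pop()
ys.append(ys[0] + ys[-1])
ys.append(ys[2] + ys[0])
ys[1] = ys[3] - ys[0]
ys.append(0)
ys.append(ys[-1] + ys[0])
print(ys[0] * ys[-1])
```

1

pop() removes 7 → [1, 2, 0, 5]
append ys[0]+ys[-1] = 1+5 = 6 → [1, 2, 0, 5, 6]
append ys[2]+ys[0] = 0+1 = 1 → [1, 2, 0, 5, 6, 1]
ys[1] = ys[3]-ys[0] = 5-1 = 4 → [1, 4, 0, 5, 6, 1]
append 0 → [1, 4, 0, 5, 6, 1, 0]
append ys[-1]+ys[0] = 0+1 = 1 → [1, 4, 0, 5, 6, 1, 0, 1]
ys[0]*ys[-1] = 1*1 = 1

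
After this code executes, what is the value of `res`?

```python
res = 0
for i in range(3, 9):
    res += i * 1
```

i=3: res = 0+3*1 = 3
i=4: res = 3+4*1 = 7
i=5: res = 7+5*1 = 12
i=6: res = 12+6*1 = 18
i=7: res = 18+7*1 = 25
i=8: res = 25+8*1 = 33

33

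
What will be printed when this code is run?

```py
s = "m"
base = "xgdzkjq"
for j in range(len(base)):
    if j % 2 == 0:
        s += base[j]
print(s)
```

j=0: add 'x' → 'mx'
j=1: skip
j=2: add 'd' → 'mxd'
j=3: skip
j=4: add 'k' → 'mxdk'
j=5: skip
j=6: add 'q' → 'mxdkq'

mxdkq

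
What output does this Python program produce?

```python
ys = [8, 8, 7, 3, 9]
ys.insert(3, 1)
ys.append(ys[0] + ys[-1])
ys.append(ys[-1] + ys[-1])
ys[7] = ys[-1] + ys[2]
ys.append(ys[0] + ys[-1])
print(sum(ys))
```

insert 1 at 3 → [8, 8, 7, 1, 3, 9]
append ys[0]+ys[-1] = 8+9 = 17 → [8, 8, 7, 1, 3, 9, 17]
append ys[-1]+ys[-1] = 17+17 = 34 → [8, 8, 7, 1, 3, 9, 17, 34]
ys[7] = ys[-1]+ys[2] = 34+7 = 41 → [8, 8, 7, 1, 3, 9, 17, 41]
append ys[0]+ys[-1] = 8+41 = 49 → [8, 8, 7, 1, 3, 9, 17, 41, 49]
sum = 143

143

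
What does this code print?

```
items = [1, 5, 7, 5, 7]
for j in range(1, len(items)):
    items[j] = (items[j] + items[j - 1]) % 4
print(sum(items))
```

j=1: items[1] = (5+1)%4 = 2 → [1, 2, 7, 5, 7]
j=2: items[2] = (7+2)%4 = 1 → [1, 2, 1, 5, 7]
j=3: items[3] = (5+1)%4 = 2 → [1, 2, 1, 2, 7]
j=4: items[4] = (7+2)%4 = 1 → [1, 2, 1, 2, 1]
sum = 7

7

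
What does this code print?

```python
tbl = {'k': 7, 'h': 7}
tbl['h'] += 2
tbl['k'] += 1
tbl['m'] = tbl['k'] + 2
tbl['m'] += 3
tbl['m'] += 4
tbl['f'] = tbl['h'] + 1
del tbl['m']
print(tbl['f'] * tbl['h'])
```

tbl['h'] = 7+2 = 9 → {'k': 7, 'h': 9}
tbl['k'] = 7+1 = 8 → {'k': 8, 'h': 9}
tbl['m'] = tbl['k']+2 = 10 → {'k': 8, 'h': 9, 'm': 10}
tbl['m'] = 10+3 = 13 → {'k': 8, 'h': 9, 'm': 13}
tbl['m'] = 13+4 = 17 → {'k': 8, 'h': 9, 'm': 17}
tbl['f'] = tbl['h']+1 = 10 → {'k': 8, 'h': 9, 'm': 17, 'f': 10}
del 'm' → {'k': 8, 'h': 9, 'f': 10}
tbl['f']*tbl['h'] = 10*9 = 90

90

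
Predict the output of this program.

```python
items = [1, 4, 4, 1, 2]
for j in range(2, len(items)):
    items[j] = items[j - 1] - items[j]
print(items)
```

j=2: items[2] = 4-4 = 0 → [1, 4, 0, 1, 2]
j=3: items[3] = 0-1 = -1 → [1, 4, 0, -1, 2]
j=4: items[4] = (-1)-2 = -3 → [1, 4, 0, -1, -3]

[1, 4, 0, -1, -3]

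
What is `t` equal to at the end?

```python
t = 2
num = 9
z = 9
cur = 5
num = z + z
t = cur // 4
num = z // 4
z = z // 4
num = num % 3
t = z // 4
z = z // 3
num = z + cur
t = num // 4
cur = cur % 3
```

num = 9+9 = 18
t = 5//4 = 1
num = 9//4 = 2
z = 9//4 = 2
num = 2%3 = 2
t = 2//4 = 0
z = 2//3 = 0
num = 0+5 = 5
t = 5//4 = 1
cur = 5%3 = 2

1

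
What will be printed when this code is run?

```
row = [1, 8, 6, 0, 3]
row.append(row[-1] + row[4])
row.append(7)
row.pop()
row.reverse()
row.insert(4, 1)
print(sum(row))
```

append row[-1]+row[4] = 3+3 = 6 → [1, 8, 6, 0, 3, 6]
append 7 → [1, 8, 6, 0, 3, 6, 7]
pop() removes 7 → [1, 8, 6, 0, 3, 6]
reverse → [6, 3, 0, 6, 8, 1]
insert 1 at 4 → [6, 3, 0, 6, 1, 8, 1]
sum = 25

25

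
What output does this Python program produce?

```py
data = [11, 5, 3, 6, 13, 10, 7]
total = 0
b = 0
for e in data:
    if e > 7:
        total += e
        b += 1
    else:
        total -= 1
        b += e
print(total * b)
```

720

e=11: >7, total = 0+11 = 11; b=1
e=5: not >7, total = 11-1 = 10; b=6
e=3: not >7, total = 10-1 = 9; b=9
e=6: not >7, total = 9-1 = 8; b=15
e=13: >7, total = 8+13 = 21; b=16
e=10: >7, total = 21+10 = 31; b=17
e=7: not >7, total = 31-1 = 30; b=24
total*b = 30*24 = 720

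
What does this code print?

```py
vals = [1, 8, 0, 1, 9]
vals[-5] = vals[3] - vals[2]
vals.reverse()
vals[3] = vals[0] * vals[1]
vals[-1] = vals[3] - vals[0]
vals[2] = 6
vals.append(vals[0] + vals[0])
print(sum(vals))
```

vals[-5] = vals[3]-vals[2] = 1-0 = 1 → [1, 8, 0, 1, 9]
reverse → [9, 1, 0, 8, 1]
vals[3] = vals[0]*vals[1] = 9*1 = 9 → [9, 1, 0, 9, 1]
vals[-1] = vals[3]-vals[0] = 9-9 = 0 → [9, 1, 0, 9, 0]
vals[2] = 6 → [9, 1, 6, 9, 0]
append vals[0]+vals[0] = 9+9 = 18 → [9, 1, 6, 9, 0, 18]
sum = 43

43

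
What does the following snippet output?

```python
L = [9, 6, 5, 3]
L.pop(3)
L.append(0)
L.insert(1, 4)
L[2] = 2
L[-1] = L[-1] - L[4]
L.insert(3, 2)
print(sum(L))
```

pop(3) removes 3 → [9, 6, 5]
append 0 → [9, 6, 5, 0]
insert 4 at 1 → [9, 4, 6, 5, 0]
L[2] = 2 → [9, 4, 2, 5, 0]
L[-1] = L[-1]-L[4] = 0-0 = 0 → [9, 4, 2, 5, 0]
insert 2 at 3 → [9, 4, 2, 2, 5, 0]
sum = 22

22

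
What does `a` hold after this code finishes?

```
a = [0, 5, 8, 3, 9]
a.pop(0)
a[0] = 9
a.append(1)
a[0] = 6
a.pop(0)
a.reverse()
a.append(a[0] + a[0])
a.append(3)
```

pop(0) removes 0 → [5, 8, 3, 9]
a[0] = 9 → [9, 8, 3, 9]
append 1 → [9, 8, 3, 9, 1]
a[0] = 6 → [6, 8, 3, 9, 1]
pop(0) removes 6 → [8, 3, 9, 1]
reverse → [1, 9, 3, 8]
append a[0]+a[0] = 1+1 = 2 → [1, 9, 3, 8, 2]
append 3 → [1, 9, 3, 8, 2, 3]

[1, 9, 3, 8, 2, 3]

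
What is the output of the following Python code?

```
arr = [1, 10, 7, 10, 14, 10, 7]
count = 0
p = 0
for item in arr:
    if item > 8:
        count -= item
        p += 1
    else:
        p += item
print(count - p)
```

item=1: not >8; p=1
item=10: >8, count = 0-10 = -10; p=2
item=7: not >8; p=9
item=10: >8, count = (-10)-10 = -20; p=10
item=14: >8, count = (-20)-14 = -34; p=11
item=10: >8, count = (-34)-10 = -44; p=12
item=7: not >8; p=19
count-p = (-44)-19 = -63

-63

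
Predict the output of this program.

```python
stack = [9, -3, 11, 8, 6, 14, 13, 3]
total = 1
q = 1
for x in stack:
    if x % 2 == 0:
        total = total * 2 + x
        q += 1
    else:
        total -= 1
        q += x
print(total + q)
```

x=9: not even, total = 1-1 = 0; q=10
x=-3: not even, total = 0-1 = -1; q=7
x=11: not even, total = (-1)-1 = -2; q=18
x=8: even, total = (-2)*2+8 = 4; q=19
x=6: even, total = 4*2+6 = 14; q=20
x=14: even, total = 14*2+14 = 42; q=21
x=13: not even, total = 42-1 = 41; q=34
x=3: not even, total = 41-1 = 40; q=37
total+q = 40+37 = 77

77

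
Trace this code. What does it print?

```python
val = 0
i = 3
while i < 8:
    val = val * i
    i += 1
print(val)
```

i=3: val = 0*3 = 0
i=4: val = 0*4 = 0
i=5: val = 0*5 = 0
i=6: val = 0*6 = 0
i=7: val = 0*7 = 0

0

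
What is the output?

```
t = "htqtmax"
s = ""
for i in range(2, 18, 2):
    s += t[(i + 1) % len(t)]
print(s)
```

i=2: add t[3]='t' → 't'
i=4: add t[5]='a' → 'ta'
i=6: add t[0]='h' → 'tah'
i=8: add t[2]='q' → 'tahq'
i=10: add t[4]='m' → 'tahqm'
i=12: add t[6]='x' → 'tahqmx'
i=14: add t[1]='t' → 'tahqmxt'
i=16: add t[3]='t' → 'tahqmxtt'

tahqmxtt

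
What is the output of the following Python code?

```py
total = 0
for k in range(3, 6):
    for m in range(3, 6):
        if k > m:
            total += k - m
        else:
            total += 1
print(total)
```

10

k=3,m=3: not 3>3, total = 0+1 = 1
k=3,m=4: not 3>4, total = 1+1 = 2
k=3,m=5: not 3>5, total = 2+1 = 3
k=4,m=3: 4>3, total = 3+1 = 4
k=4,m=4: not 4>4, total = 4+1 = 5
k=4,m=5: not 4>5, total = 5+1 = 6
k=5,m=3: 5>3, total = 6+2 = 8
k=5,m=4: 5>4, total = 8+1 = 9
k=5,m=5: not 5>5, total = 9+1 = 10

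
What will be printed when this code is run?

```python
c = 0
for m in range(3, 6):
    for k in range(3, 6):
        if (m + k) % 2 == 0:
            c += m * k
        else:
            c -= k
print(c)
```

64

m=3,k=3: even sum, c = 0+9 = 9
m=3,k=4: odd sum, c = 9-4 = 5
m=3,k=5: even sum, c = 5+15 = 20
m=4,k=3: odd sum, c = 20-3 = 17
m=4,k=4: even sum, c = 17+16 = 33
m=4,k=5: odd sum, c = 33-5 = 28
m=5,k=3: even sum, c = 28+15 = 43
m=5,k=4: odd sum, c = 43-4 = 39
m=5,k=5: even sum, c = 39+25 = 64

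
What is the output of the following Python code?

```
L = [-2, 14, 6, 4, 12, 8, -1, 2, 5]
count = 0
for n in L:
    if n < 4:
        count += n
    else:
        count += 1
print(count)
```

n=-2: <4, count = 0+(-2) = -2
n=14: not <4, count = (-2)+1 = -1
n=6: not <4, count = (-1)+1 = 0
n=4: not <4, count = 0+1 = 1
n=12: not <4, count = 1+1 = 2
n=8: not <4, count = 2+1 = 3
n=-1: <4, count = 3+(-1) = 2
n=2: <4, count = 2+2 = 4
n=5: not <4, count = 4+1 = 5

5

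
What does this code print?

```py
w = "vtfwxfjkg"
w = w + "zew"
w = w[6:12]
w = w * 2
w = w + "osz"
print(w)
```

+ 'zew' → 'vtfwxfjkgzew'
slice [6:12] → 'jkgzew'
repeat ×2 → 'jkgzewjkgzew'
+ 'osz' → 'jkgzewjkgzewosz'

jkgzewjkgzewosz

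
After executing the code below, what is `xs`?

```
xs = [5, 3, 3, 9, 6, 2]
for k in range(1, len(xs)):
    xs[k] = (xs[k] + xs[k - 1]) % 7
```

k=1: xs[1] = (3+5)%7 = 1 → [5, 1, 3, 9, 6, 2]
k=2: xs[2] = (3+1)%7 = 4 → [5, 1, 4, 9, 6, 2]
k=3: xs[3] = (9+4)%7 = 6 → [5, 1, 4, 6, 6, 2]
k=4: xs[4] = (6+6)%7 = 5 → [5, 1, 4, 6, 5, 2]
k=5: xs[5] = (2+5)%7 = 0 → [5, 1, 4, 6, 5, 0]

[5, 1, 4, 6, 5, 0]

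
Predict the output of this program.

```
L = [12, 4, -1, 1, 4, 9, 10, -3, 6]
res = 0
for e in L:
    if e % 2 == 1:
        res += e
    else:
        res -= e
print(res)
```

e=12: not odd, res = 0-12 = -12
e=4: not odd, res = (-12)-4 = -16
e=-1: odd, res = (-16)+(-1) = -17
e=1: odd, res = (-17)+1 = -16
e=4: not odd, res = (-16)-4 = -20
e=9: odd, res = (-20)+9 = -11
e=10: not odd, res = (-11)-10 = -21
e=-3: odd, res = (-21)+(-3) = -24
e=6: not odd, res = (-24)-6 = -30

-30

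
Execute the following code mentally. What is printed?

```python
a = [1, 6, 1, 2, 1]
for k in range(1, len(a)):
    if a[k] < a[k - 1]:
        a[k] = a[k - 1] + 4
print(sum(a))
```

k=1: 6>=1, unchanged → [1, 6, 1, 2, 1]
k=2: 1<6, a[2] = 6+4 = 10 → [1, 6, 10, 2, 1]
k=3: 2<10, a[3] = 10+4 = 14 → [1, 6, 10, 14, 1]
k=4: 1<14, a[4] = 14+4 = 18 → [1, 6, 10, 14, 18]
sum = 49

49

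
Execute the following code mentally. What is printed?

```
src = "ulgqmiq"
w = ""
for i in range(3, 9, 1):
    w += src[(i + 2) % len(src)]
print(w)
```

iqulgq

i=3: add src[5]='i' → 'i'
i=4: add src[6]='q' → 'iq'
i=5: add src[0]='u' → 'iqu'
i=6: add src[1]='l' → 'iqul'
i=7: add src[2]='g' → 'iqulg'
i=8: add src[3]='q' → 'iqulgq'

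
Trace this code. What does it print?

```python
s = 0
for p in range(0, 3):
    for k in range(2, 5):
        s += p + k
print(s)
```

36

p=0,k=2: s = 0+2 = 2
p=0,k=3: s = 2+3 = 5
p=0,k=4: s = 5+4 = 9
p=1,k=2: s = 9+3 = 12
p=1,k=3: s = 12+4 = 16
p=1,k=4: s = 16+5 = 21
p=2,k=2: s = 21+4 = 25
p=2,k=3: s = 25+5 = 30
p=2,k=4: s = 30+6 = 36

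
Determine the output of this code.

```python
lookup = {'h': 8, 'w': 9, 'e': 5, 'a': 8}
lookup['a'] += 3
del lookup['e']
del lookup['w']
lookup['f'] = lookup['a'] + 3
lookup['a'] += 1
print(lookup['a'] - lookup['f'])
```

lookup['a'] = 8+3 = 11 → {'h': 8, 'w': 9, 'e': 5, 'a': 11}
del 'e' → {'h': 8, 'w': 9, 'a': 11}
del 'w' → {'h': 8, 'a': 11}
lookup['f'] = lookup['a']+3 = 14 → {'h': 8, 'a': 11, 'f': 14}
lookup['a'] = 11+1 = 12 → {'h': 8, 'a': 12, 'f': 14}
lookup['a']-lookup['f'] = 12-14 = -2

-2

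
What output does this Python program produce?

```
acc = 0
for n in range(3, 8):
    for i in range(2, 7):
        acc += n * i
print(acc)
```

n=3,i=2: acc = 0+6 = 6
n=3,i=3: acc = 6+9 = 15
n=3,i=4: acc = 15+12 = 27
n=3,i=5: acc = 27+15 = 42
n=3,i=6: acc = 42+18 = 60
n=4,i=2: acc = 60+8 = 68
n=4,i=3: acc = 68+12 = 80
n=4,i=4: acc = 80+16 = 96
n=4,i=5: acc = 96+20 = 116
n=4,i=6: acc = 116+24 = 140
n=5,i=2: acc = 140+10 = 150
n=5,i=3: acc = 150+15 = 165
n=5,i=4: acc = 165+20 = 185
n=5,i=5: acc = 185+25 = 210
n=5,i=6: acc = 210+30 = 240
n=6,i=2: acc = 240+12 = 252
n=6,i=3: acc = 252+18 = 270
n=6,i=4: acc = 270+24 = 294
n=6,i=5: acc = 294+30 = 324
n=6,i=6: acc = 324+36 = 360
n=7,i=2: acc = 360+14 = 374
n=7,i=3: acc = 374+21 = 395
n=7,i=4: acc = 395+28 = 423
n=7,i=5: acc = 423+35 = 458
n=7,i=6: acc = 458+42 = 500

500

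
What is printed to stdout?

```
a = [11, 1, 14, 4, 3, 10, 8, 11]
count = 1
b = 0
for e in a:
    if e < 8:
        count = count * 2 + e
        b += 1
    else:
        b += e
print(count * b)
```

e=11: not <8; b=11
e=1: <8, count = 1*2+1 = 3; b=12
e=14: not <8; b=26
e=4: <8, count = 3*2+4 = 10; b=27
e=3: <8, count = 10*2+3 = 23; b=28
e=10: not <8; b=38
e=8: not <8; b=46
e=11: not <8; b=57
count*b = 23*57 = 1311

1311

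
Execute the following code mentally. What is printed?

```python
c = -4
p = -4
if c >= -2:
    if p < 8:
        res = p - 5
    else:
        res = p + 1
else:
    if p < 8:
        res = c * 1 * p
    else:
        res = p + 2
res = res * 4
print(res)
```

64

c=-4, p=-4
c >= -2 is False; p < 8 is True
→ res = c * 1 * p = 16
res = 16*4 = 64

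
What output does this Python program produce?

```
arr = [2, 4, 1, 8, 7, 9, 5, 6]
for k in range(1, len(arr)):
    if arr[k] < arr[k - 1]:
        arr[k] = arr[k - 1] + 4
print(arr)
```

[2, 4, 8, 8, 12, 16, 20, 24]

k=1: 4>=2, unchanged → [2, 4, 1, 8, 7, 9, 5, 6]
k=2: 1<4, arr[2] = 4+4 = 8 → [2, 4, 8, 8, 7, 9, 5, 6]
k=3: 8>=8, unchanged → [2, 4, 8, 8, 7, 9, 5, 6]
k=4: 7<8, arr[4] = 8+4 = 12 → [2, 4, 8, 8, 12, 9, 5, 6]
k=5: 9<12, arr[5] = 12+4 = 16 → [2, 4, 8, 8, 12, 16, 5, 6]
k=6: 5<16, arr[6] = 16+4 = 20 → [2, 4, 8, 8, 12, 16, 20, 6]
k=7: 6<20, arr[7] = 20+4 = 24 → [2, 4, 8, 8, 12, 16, 20, 24]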